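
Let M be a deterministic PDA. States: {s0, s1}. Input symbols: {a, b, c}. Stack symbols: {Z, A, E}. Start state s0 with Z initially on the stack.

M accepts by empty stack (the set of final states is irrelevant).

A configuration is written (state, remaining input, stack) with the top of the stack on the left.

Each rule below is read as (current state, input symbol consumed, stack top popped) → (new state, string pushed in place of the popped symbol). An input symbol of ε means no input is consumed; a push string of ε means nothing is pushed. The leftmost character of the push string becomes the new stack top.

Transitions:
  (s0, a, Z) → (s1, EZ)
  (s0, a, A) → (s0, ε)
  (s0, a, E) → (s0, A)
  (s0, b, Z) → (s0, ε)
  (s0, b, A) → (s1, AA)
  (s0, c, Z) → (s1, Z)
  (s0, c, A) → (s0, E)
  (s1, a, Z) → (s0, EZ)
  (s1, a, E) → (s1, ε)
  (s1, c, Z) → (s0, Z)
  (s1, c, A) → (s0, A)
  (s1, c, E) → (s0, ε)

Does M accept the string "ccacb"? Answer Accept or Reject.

Accept

(s0, ccacb, Z)
  read c, top Z: go to s1, push Z → (s1, cacb, Z)
  read c, top Z: go to s0, push Z → (s0, acb, Z)
  read a, top Z: go to s1, push EZ → (s1, cb, EZ)
  read c, top E: go to s0, push ε → (s0, b, Z)
  read b, top Z: go to s0, push ε → (s0, ε, ε)
All input consumed and the stack is empty.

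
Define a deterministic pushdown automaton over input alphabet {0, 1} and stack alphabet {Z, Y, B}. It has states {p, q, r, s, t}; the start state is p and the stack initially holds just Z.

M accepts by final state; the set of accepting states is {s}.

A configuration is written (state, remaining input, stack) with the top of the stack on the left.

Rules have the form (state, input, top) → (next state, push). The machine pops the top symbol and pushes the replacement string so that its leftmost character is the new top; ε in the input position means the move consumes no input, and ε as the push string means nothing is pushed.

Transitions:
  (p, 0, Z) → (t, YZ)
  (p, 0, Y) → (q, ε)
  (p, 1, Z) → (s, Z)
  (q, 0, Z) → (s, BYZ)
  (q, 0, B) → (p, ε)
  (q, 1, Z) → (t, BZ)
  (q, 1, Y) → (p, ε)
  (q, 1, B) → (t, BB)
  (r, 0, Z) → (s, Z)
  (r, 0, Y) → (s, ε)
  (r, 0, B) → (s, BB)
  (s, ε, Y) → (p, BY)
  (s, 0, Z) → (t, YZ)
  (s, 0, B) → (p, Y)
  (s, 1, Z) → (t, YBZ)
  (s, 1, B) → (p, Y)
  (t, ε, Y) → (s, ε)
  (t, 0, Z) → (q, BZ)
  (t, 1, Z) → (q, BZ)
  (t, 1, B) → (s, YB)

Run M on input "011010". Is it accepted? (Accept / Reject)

(p, 011010, Z)
  read 0, top Z: go to t, push YZ → (t, 11010, YZ)
  ε-move, top Y: go to s, push ε → (s, 11010, Z)
  read 1, top Z: go to t, push YBZ → (t, 1010, YBZ)
  ε-move, top Y: go to s, push ε → (s, 1010, BZ)
  read 1, top B: go to p, push Y → (p, 010, YZ)
  read 0, top Y: go to q, push ε → (q, 10, Z)
  read 1, top Z: go to t, push BZ → (t, 0, BZ)
No transition applies at (t, 0, BZ); input not fully consumed.

Reject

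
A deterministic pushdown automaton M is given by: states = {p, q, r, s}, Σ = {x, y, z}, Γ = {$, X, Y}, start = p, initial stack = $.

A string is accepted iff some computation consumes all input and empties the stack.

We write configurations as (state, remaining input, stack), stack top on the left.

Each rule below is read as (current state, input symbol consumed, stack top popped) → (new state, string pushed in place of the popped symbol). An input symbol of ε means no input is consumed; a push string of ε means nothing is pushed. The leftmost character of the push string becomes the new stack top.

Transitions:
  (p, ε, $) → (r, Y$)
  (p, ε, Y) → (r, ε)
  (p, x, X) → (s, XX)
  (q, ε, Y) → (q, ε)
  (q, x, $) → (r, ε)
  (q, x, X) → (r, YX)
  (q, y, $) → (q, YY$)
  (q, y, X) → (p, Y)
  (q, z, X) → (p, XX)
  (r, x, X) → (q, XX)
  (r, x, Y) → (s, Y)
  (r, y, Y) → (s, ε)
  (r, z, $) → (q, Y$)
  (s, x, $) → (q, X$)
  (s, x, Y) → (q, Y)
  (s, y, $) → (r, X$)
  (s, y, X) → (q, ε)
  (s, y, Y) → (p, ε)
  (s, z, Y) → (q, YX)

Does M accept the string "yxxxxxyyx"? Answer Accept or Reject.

Accept

(p, yxxxxxyyx, $) ⊢ (r, yxxxxxyyx, Y$) ⊢ (s, xxxxxyyx, $) ⊢ (q, xxxxyyx, X$) ⊢ (r, xxxyyx, YX$) ⊢ (s, xxyyx, YX$) ⊢ (q, xyyx, YX$) ⊢ (q, xyyx, X$) ⊢ (r, yyx, YX$) ⊢ (s, yx, X$) ⊢ (q, x, $) ⊢ (r, ε, ε)
All input consumed and the stack is empty.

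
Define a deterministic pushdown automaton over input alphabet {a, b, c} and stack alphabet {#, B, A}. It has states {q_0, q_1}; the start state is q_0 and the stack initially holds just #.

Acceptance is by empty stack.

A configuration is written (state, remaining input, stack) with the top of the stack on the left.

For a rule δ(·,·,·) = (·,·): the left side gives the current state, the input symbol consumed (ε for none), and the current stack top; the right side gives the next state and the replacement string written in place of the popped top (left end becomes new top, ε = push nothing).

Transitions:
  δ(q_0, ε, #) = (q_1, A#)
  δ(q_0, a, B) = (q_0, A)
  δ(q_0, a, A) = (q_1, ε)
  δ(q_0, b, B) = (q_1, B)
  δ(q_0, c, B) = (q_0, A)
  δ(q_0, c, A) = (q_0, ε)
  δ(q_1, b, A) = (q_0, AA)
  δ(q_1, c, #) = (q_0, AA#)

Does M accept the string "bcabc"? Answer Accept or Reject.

(q_0, bcabc, #) ⊢ (q_1, bcabc, A#) ⊢ (q_0, cabc, AA#) ⊢ (q_0, abc, A#) ⊢ (q_1, bc, #)
No transition applies at (q_1, bc, #); input not fully consumed.

Reject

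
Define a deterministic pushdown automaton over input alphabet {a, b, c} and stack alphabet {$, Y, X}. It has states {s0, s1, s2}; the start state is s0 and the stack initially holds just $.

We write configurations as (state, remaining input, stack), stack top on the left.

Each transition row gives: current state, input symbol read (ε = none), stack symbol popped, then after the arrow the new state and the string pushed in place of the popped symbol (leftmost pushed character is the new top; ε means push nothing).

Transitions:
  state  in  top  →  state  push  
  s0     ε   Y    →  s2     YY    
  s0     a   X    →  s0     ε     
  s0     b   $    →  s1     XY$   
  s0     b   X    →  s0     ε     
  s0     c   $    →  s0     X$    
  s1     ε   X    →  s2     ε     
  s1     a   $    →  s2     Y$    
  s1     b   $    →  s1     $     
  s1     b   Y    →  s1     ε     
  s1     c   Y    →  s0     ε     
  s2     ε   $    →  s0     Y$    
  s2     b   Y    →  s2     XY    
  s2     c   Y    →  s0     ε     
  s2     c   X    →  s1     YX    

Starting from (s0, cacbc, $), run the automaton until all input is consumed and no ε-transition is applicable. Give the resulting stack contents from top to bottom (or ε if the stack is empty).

X$

(s0, cacbc, $)
  read c, top $: go to s0, push X$ → (s0, acbc, X$)
  read a, top X: go to s0, push ε → (s0, cbc, $)
  read c, top $: go to s0, push X$ → (s0, bc, X$)
  read b, top X: go to s0, push ε → (s0, c, $)
  read c, top $: go to s0, push X$ → (s0, ε, X$)
All input consumed in state s0 with stack X$.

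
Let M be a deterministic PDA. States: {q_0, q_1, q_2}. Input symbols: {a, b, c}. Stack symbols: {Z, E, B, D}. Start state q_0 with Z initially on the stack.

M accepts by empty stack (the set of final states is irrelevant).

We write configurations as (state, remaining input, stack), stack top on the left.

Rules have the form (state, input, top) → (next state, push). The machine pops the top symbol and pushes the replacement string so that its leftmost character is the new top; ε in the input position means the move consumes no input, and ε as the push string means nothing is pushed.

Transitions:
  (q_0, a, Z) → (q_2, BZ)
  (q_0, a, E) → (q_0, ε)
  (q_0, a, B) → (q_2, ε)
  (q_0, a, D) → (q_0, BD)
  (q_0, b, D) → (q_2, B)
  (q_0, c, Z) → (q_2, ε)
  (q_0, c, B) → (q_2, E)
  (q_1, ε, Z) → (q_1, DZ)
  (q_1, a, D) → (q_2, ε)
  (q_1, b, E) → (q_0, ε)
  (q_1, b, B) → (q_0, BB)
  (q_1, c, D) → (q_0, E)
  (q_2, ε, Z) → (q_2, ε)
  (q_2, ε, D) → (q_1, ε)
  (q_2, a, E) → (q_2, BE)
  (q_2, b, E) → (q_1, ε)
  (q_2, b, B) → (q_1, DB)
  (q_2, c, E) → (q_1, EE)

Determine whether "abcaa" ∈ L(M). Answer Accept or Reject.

Accept

(q_0, abcaa, Z) ⊢ (q_2, bcaa, BZ) ⊢ (q_1, caa, DBZ) ⊢ (q_0, aa, EBZ) ⊢ (q_0, a, BZ) ⊢ (q_2, ε, Z) ⊢ (q_2, ε, ε)
All input consumed and the stack is empty.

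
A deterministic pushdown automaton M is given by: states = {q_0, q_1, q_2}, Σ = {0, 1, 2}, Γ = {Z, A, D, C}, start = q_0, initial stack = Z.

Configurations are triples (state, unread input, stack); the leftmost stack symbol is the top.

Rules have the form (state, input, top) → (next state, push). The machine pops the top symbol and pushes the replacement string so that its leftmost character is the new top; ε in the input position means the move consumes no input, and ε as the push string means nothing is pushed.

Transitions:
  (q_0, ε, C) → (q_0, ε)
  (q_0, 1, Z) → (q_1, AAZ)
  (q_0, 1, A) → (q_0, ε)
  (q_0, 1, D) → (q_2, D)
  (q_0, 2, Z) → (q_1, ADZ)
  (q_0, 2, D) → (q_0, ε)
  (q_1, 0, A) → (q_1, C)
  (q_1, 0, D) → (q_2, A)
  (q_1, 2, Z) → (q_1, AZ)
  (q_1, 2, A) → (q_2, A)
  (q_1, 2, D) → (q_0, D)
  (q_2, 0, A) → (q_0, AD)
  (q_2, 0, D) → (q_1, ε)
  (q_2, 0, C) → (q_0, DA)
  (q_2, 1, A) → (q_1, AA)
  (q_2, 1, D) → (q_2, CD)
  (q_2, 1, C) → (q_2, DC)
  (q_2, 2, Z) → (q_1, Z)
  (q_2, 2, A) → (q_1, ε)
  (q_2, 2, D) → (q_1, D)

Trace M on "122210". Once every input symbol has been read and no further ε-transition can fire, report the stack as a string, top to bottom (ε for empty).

CAZ

(q_0, 122210, Z)
  read 1, top Z: go to q_1, push AAZ → (q_1, 22210, AAZ)
  read 2, top A: go to q_2, push A → (q_2, 2210, AAZ)
  read 2, top A: go to q_1, push ε → (q_1, 210, AZ)
  read 2, top A: go to q_2, push A → (q_2, 10, AZ)
  read 1, top A: go to q_1, push AA → (q_1, 0, AAZ)
  read 0, top A: go to q_1, push C → (q_1, ε, CAZ)
All input consumed in state q_1 with stack CAZ.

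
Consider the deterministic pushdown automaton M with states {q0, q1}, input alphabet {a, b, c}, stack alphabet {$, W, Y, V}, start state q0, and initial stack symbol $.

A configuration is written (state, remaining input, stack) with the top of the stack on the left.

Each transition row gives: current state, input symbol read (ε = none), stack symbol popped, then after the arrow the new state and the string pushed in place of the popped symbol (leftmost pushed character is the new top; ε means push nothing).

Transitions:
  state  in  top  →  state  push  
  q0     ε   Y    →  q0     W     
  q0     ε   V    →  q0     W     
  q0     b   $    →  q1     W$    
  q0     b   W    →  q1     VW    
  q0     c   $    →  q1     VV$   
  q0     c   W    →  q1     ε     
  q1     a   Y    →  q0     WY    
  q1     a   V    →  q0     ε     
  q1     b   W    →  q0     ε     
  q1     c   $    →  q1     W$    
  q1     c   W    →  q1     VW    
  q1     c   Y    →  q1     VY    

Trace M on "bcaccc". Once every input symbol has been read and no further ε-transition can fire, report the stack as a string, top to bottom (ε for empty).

VW$

(q0, bcaccc, $)
  read b, top $: go to q1, push W$ → (q1, caccc, W$)
  read c, top W: go to q1, push VW → (q1, accc, VW$)
  read a, top V: go to q0, push ε → (q0, ccc, W$)
  read c, top W: go to q1, push ε → (q1, cc, $)
  read c, top $: go to q1, push W$ → (q1, c, W$)
  read c, top W: go to q1, push VW → (q1, ε, VW$)
All input consumed in state q1 with stack VW$.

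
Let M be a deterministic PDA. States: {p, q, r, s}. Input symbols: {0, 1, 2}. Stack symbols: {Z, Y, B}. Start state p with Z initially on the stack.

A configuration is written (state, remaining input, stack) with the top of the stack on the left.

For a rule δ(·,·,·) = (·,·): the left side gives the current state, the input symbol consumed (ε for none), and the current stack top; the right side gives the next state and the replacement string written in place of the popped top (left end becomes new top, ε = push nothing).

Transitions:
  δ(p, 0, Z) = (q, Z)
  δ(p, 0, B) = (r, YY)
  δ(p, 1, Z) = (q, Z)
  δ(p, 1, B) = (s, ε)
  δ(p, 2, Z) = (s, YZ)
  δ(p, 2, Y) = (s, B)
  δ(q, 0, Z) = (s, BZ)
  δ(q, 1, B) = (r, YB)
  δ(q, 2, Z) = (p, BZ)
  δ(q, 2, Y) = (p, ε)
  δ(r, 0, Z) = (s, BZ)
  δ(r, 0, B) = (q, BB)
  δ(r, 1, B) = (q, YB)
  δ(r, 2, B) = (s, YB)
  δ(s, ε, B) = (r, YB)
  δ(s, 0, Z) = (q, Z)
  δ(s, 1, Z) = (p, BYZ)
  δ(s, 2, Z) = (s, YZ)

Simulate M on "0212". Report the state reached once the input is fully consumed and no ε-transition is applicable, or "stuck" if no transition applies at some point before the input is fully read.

(p, 0212, Z)
  read 0, top Z: go to q, push Z → (q, 212, Z)
  read 2, top Z: go to p, push BZ → (p, 12, BZ)
  read 1, top B: go to s, push ε → (s, 2, Z)
  read 2, top Z: go to s, push YZ → (s, ε, YZ)
All input consumed; M is in state s.

s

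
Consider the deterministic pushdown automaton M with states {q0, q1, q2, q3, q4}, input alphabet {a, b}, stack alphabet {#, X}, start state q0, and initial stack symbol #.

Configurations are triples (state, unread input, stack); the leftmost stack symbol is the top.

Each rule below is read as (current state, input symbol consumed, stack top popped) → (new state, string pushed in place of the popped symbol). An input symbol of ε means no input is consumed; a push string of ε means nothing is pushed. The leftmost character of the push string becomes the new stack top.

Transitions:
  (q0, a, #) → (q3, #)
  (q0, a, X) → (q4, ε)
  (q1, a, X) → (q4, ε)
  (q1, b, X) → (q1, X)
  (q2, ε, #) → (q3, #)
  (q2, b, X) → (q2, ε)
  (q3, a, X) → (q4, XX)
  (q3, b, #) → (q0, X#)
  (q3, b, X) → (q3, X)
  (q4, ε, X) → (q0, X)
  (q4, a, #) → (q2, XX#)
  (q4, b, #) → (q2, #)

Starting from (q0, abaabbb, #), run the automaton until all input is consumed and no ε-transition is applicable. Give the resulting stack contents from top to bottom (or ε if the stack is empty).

X#

(q0, abaabbb, #)
  read a, top #: go to q3, push # → (q3, baabbb, #)
  read b, top #: go to q0, push X# → (q0, aabbb, X#)
  read a, top X: go to q4, push ε → (q4, abbb, #)
  read a, top #: go to q2, push XX# → (q2, bbb, XX#)
  read b, top X: go to q2, push ε → (q2, bb, X#)
  read b, top X: go to q2, push ε → (q2, b, #)
  ε-move, top #: go to q3, push # → (q3, b, #)
  read b, top #: go to q0, push X# → (q0, ε, X#)
All input consumed in state q0 with stack X#.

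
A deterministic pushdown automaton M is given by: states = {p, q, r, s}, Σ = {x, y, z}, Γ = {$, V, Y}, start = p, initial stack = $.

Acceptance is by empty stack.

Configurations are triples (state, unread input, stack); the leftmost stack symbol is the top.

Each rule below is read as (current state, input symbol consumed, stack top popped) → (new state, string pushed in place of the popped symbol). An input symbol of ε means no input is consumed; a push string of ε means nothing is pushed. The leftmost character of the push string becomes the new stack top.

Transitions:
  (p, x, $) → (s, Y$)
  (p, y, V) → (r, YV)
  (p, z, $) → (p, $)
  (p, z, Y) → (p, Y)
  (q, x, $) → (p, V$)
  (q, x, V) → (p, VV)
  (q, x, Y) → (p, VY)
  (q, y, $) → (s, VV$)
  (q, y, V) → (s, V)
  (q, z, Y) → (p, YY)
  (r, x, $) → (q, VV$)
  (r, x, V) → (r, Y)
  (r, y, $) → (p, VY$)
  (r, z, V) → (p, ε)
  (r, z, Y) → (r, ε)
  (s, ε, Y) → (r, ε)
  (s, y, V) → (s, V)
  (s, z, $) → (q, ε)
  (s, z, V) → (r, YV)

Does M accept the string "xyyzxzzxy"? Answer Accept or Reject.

(p, xyyzxzzxy, $) ⊢ (s, yyzxzzxy, Y$) ⊢ (r, yyzxzzxy, $) ⊢ (p, yzxzzxy, VY$) ⊢ (r, zxzzxy, YVY$) ⊢ (r, xzzxy, VY$) ⊢ (r, zzxy, YY$) ⊢ (r, zxy, Y$) ⊢ (r, xy, $) ⊢ (q, y, VV$) ⊢ (s, ε, VV$)
All input consumed; stack is VV$, not empty, and no further ε-move applies.

Reject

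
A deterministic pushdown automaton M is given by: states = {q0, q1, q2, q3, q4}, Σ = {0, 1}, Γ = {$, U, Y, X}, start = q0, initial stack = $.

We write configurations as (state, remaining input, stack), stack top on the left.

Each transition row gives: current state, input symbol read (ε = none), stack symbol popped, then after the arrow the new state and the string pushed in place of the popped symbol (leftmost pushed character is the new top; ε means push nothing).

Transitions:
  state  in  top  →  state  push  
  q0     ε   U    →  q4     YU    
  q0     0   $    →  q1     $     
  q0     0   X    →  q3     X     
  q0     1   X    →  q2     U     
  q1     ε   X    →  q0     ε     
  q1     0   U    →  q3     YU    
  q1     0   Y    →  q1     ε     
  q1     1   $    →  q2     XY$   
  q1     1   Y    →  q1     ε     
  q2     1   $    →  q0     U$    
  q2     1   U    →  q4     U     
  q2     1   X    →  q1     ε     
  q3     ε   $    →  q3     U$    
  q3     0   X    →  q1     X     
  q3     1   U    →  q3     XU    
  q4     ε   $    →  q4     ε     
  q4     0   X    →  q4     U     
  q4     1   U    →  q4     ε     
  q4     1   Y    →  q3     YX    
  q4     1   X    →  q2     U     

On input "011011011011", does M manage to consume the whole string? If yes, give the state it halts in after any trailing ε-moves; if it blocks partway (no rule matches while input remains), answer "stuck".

(q0, 011011011011, $)
  read 0, top $: go to q1, push $ → (q1, 11011011011, $)
  read 1, top $: go to q2, push XY$ → (q2, 1011011011, XY$)
  read 1, top X: go to q1, push ε → (q1, 011011011, Y$)
  read 0, top Y: go to q1, push ε → (q1, 11011011, $)
  read 1, top $: go to q2, push XY$ → (q2, 1011011, XY$)
  read 1, top X: go to q1, push ε → (q1, 011011, Y$)
  read 0, top Y: go to q1, push ε → (q1, 11011, $)
  read 1, top $: go to q2, push XY$ → (q2, 1011, XY$)
  read 1, top X: go to q1, push ε → (q1, 011, Y$)
  read 0, top Y: go to q1, push ε → (q1, 11, $)
  read 1, top $: go to q2, push XY$ → (q2, 1, XY$)
  read 1, top X: go to q1, push ε → (q1, ε, Y$)
All input consumed; M is in state q1.

q1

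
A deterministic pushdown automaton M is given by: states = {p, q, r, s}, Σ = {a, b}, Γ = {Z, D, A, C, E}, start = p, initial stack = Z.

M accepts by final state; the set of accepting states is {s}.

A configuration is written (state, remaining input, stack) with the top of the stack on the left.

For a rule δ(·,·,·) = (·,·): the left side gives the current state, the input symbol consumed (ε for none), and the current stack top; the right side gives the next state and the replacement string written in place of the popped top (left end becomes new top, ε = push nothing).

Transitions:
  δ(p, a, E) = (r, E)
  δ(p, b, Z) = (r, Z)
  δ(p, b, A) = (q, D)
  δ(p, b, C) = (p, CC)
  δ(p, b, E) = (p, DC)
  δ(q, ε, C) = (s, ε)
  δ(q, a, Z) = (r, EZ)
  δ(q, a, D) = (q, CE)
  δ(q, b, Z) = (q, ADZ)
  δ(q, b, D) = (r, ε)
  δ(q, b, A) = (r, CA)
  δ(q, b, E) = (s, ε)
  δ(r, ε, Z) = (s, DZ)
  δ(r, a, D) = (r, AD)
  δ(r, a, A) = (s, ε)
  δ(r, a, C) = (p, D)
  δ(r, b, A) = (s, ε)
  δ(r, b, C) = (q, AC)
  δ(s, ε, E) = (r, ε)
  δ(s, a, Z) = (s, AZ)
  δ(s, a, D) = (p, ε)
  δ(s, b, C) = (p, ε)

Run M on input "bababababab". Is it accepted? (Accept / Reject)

(p, bababababab, Z)
  read b, top Z: go to r, push Z → (r, ababababab, Z)
  ε-move, top Z: go to s, push DZ → (s, ababababab, DZ)
  read a, top D: go to p, push ε → (p, babababab, Z)
  read b, top Z: go to r, push Z → (r, abababab, Z)
  ε-move, top Z: go to s, push DZ → (s, abababab, DZ)
  read a, top D: go to p, push ε → (p, bababab, Z)
  read b, top Z: go to r, push Z → (r, ababab, Z)
  ε-move, top Z: go to s, push DZ → (s, ababab, DZ)
  read a, top D: go to p, push ε → (p, babab, Z)
  read b, top Z: go to r, push Z → (r, abab, Z)
  ε-move, top Z: go to s, push DZ → (s, abab, DZ)
  read a, top D: go to p, push ε → (p, bab, Z)
  read b, top Z: go to r, push Z → (r, ab, Z)
  ε-move, top Z: go to s, push DZ → (s, ab, DZ)
  read a, top D: go to p, push ε → (p, b, Z)
  read b, top Z: go to r, push Z → (r, ε, Z)
  ε-move, top Z: go to s, push DZ → (s, ε, DZ)
All input consumed; state s ∈ F.

Accept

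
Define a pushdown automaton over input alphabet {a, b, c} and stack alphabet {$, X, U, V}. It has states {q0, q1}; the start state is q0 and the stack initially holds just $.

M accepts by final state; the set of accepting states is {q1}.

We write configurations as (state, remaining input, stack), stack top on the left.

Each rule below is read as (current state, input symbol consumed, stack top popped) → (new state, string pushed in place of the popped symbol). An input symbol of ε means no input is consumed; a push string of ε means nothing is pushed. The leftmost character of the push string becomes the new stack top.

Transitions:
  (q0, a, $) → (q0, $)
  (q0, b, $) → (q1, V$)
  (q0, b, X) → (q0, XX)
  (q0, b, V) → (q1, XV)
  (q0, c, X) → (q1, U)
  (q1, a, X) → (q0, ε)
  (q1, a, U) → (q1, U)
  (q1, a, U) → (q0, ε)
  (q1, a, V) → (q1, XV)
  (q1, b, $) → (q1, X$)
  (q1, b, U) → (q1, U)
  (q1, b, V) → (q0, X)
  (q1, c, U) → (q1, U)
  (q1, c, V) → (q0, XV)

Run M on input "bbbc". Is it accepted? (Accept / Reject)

Accept

One accepting computation: (q0, bbbc, $) ⊢ (q1, bbc, V$) ⊢ (q0, bc, X$) ⊢ (q0, c, XX$) ⊢ (q1, ε, UX$)
All input consumed and state q1 ∈ F.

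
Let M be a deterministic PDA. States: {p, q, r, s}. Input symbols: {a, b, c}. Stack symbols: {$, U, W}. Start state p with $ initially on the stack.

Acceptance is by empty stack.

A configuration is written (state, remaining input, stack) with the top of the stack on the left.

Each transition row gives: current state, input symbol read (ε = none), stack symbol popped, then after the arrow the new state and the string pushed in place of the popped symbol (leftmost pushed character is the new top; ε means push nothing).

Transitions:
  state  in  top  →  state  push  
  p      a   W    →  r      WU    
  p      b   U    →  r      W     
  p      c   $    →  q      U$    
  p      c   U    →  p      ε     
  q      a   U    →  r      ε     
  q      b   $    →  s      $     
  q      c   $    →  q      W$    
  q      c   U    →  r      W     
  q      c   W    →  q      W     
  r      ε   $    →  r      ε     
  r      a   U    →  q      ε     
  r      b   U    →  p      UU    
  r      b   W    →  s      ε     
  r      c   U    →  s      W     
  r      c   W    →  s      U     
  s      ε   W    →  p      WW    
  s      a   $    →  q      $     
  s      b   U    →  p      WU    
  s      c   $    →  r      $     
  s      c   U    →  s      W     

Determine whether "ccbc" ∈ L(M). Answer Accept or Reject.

Accept

(p, ccbc, $)
  read c, top $: go to q, push U$ → (q, cbc, U$)
  read c, top U: go to r, push W → (r, bc, W$)
  read b, top W: go to s, push ε → (s, c, $)
  read c, top $: go to r, push $ → (r, ε, $)
  ε-move, top $: go to r, push ε → (r, ε, ε)
All input consumed and the stack is empty.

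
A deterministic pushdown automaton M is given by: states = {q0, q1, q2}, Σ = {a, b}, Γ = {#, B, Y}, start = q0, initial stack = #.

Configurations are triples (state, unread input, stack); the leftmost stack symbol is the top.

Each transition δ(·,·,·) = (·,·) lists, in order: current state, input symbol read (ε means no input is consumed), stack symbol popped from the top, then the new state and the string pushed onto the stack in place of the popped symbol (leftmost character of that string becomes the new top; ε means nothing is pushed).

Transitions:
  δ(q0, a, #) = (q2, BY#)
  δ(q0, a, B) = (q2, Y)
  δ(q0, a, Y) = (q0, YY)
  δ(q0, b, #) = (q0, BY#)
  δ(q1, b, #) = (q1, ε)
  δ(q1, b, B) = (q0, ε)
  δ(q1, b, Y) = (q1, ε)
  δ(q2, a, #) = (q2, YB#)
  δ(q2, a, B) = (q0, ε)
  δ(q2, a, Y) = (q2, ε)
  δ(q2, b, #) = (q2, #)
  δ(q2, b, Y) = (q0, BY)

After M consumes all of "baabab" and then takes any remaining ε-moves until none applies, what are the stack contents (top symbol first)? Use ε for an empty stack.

BYY#

(q0, baabab, #)
  read b, top #: go to q0, push BY# → (q0, aabab, BY#)
  read a, top B: go to q2, push Y → (q2, abab, YY#)
  read a, top Y: go to q2, push ε → (q2, bab, Y#)
  read b, top Y: go to q0, push BY → (q0, ab, BY#)
  read a, top B: go to q2, push Y → (q2, b, YY#)
  read b, top Y: go to q0, push BY → (q0, ε, BYY#)
All input consumed in state q0 with stack BYY#.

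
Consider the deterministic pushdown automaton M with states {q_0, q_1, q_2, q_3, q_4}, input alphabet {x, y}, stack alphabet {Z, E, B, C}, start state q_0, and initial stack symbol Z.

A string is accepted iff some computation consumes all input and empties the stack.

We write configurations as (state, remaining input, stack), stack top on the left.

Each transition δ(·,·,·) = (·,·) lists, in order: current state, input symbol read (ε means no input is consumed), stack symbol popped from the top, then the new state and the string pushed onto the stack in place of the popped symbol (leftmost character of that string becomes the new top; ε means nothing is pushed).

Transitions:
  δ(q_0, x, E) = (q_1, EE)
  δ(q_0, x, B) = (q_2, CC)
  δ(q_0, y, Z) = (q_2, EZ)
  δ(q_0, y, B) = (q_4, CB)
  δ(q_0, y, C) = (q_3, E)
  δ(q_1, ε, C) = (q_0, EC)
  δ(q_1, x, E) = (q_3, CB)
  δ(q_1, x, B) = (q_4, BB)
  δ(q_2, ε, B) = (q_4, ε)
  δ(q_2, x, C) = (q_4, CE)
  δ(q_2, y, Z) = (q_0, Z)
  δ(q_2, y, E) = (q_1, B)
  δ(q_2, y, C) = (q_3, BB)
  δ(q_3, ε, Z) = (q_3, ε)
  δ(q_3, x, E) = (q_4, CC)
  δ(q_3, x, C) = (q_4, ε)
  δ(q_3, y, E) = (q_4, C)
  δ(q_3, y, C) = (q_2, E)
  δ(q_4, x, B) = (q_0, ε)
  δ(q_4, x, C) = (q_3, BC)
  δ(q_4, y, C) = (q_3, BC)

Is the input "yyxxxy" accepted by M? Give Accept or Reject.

Reject

(q_0, yyxxxy, Z)
  read y, top Z: go to q_2, push EZ → (q_2, yxxxy, EZ)
  read y, top E: go to q_1, push B → (q_1, xxxy, BZ)
  read x, top B: go to q_4, push BB → (q_4, xxy, BBZ)
  read x, top B: go to q_0, push ε → (q_0, xy, BZ)
  read x, top B: go to q_2, push CC → (q_2, y, CCZ)
  read y, top C: go to q_3, push BB → (q_3, ε, BBCZ)
All input consumed; stack is BBCZ, not empty, and no further ε-move applies.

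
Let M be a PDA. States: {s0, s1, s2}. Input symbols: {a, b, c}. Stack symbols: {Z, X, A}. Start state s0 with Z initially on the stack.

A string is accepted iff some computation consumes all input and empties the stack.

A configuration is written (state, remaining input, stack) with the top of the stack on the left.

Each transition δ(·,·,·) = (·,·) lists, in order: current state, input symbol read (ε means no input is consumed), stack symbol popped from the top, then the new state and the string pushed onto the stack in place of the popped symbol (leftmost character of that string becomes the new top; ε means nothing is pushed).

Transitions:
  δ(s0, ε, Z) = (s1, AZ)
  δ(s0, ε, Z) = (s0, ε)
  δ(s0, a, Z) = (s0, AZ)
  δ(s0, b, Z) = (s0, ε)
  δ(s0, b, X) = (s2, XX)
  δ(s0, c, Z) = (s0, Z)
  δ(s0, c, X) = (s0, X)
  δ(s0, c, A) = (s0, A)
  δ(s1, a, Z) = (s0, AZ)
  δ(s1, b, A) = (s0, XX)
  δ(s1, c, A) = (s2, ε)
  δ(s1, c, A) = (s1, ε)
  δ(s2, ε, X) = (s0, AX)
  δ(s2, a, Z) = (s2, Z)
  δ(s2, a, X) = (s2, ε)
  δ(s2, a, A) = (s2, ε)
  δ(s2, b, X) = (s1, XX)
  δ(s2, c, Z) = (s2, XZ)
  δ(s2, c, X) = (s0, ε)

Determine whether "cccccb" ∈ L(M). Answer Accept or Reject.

One accepting computation: (s0, cccccb, Z) ⊢ (s0, ccccb, Z) ⊢ (s0, cccb, Z) ⊢ (s0, ccb, Z) ⊢ (s0, cb, Z) ⊢ (s0, b, Z) ⊢ (s0, ε, ε)
All input consumed and the stack is empty.

Accept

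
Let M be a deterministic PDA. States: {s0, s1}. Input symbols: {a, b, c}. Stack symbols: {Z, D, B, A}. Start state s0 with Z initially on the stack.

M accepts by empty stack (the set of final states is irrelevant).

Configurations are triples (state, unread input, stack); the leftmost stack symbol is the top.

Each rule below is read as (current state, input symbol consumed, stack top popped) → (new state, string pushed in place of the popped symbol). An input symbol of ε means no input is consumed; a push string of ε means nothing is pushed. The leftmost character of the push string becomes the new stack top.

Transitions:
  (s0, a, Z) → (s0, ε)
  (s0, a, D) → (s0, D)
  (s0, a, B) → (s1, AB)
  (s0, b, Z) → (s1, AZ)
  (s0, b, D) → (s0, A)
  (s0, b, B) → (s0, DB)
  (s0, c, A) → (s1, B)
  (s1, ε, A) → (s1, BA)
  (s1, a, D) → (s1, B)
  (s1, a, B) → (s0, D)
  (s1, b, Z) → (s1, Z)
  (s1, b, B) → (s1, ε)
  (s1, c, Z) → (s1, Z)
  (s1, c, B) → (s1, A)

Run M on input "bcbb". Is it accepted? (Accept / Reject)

(s0, bcbb, Z)
  read b, top Z: go to s1, push AZ → (s1, cbb, AZ)
  ε-move, top A: go to s1, push BA → (s1, cbb, BAZ)
  read c, top B: go to s1, push A → (s1, bb, AAZ)
  ε-move, top A: go to s1, push BA → (s1, bb, BAAZ)
  read b, top B: go to s1, push ε → (s1, b, AAZ)
  ε-move, top A: go to s1, push BA → (s1, b, BAAZ)
  read b, top B: go to s1, push ε → (s1, ε, AAZ)
  ε-move, top A: go to s1, push BA → (s1, ε, BAAZ)
All input consumed; stack is BAAZ, not empty, and no further ε-move applies.

Reject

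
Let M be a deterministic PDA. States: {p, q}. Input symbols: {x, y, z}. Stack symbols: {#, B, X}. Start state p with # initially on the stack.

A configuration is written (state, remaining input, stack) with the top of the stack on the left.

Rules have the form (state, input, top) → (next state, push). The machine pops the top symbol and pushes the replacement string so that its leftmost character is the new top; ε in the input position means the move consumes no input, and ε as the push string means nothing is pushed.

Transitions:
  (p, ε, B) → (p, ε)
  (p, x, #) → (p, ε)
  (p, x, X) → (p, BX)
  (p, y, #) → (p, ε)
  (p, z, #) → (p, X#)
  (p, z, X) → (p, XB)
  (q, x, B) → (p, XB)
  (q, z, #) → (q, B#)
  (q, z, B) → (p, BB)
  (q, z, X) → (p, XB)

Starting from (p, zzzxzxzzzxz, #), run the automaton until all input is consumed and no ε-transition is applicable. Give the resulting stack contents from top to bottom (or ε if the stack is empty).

XBBBBBBB#

(p, zzzxzxzzzxz, #) ⊢ (p, zzxzxzzzxz, X#) ⊢ (p, zxzxzzzxz, XB#) ⊢ (p, xzxzzzxz, XBB#) ⊢ (p, zxzzzxz, BXBB#) ⊢ (p, zxzzzxz, XBB#) ⊢ (p, xzzzxz, XBBB#) ⊢ (p, zzzxz, BXBBB#) ⊢ (p, zzzxz, XBBB#) ⊢ (p, zzxz, XBBBB#) ⊢ (p, zxz, XBBBBB#) ⊢ (p, xz, XBBBBBB#) ⊢ (p, z, BXBBBBBB#) ⊢ (p, z, XBBBBBB#) ⊢ (p, ε, XBBBBBBB#)
All input consumed in state p with stack XBBBBBBB#.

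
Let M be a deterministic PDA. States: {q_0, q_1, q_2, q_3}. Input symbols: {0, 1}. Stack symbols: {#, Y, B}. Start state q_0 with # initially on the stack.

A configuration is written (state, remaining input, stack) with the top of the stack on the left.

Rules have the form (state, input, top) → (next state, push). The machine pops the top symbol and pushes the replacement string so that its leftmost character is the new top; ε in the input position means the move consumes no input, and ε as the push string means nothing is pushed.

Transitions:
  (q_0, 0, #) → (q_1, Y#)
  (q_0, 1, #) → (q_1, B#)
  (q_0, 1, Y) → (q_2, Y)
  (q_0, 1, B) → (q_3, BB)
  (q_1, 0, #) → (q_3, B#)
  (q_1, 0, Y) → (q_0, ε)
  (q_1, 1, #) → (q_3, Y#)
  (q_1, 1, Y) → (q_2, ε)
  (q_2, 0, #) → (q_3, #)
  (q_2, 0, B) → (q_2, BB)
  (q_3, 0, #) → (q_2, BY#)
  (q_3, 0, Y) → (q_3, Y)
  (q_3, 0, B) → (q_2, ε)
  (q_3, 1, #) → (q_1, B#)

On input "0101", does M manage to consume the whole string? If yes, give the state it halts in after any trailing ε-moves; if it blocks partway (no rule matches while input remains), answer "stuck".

(q_0, 0101, #)
  read 0, top #: go to q_1, push Y# → (q_1, 101, Y#)
  read 1, top Y: go to q_2, push ε → (q_2, 01, #)
  read 0, top #: go to q_3, push # → (q_3, 1, #)
  read 1, top #: go to q_1, push B# → (q_1, ε, B#)
All input consumed; M is in state q_1.

q_1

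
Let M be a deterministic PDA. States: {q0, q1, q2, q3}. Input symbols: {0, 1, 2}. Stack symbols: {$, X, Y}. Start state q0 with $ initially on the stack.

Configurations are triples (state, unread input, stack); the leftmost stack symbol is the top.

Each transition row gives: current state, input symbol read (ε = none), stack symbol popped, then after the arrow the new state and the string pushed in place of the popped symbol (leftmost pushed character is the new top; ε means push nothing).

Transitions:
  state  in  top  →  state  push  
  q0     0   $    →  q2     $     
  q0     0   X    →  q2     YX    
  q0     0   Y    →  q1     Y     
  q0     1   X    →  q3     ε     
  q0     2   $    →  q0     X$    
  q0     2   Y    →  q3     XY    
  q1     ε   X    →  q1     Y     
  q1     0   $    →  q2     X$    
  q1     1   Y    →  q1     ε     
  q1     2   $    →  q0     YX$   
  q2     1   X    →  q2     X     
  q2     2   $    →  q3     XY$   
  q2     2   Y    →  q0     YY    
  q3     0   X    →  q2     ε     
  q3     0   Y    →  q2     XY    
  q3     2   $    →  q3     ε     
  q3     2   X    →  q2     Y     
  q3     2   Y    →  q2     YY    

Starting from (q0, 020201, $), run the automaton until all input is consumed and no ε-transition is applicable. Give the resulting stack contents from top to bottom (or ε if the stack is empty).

(q0, 020201, $)
  read 0, top $: go to q2, push $ → (q2, 20201, $)
  read 2, top $: go to q3, push XY$ → (q3, 0201, XY$)
  read 0, top X: go to q2, push ε → (q2, 201, Y$)
  read 2, top Y: go to q0, push YY → (q0, 01, YY$)
  read 0, top Y: go to q1, push Y → (q1, 1, YY$)
  read 1, top Y: go to q1, push ε → (q1, ε, Y$)
All input consumed in state q1 with stack Y$.

Y$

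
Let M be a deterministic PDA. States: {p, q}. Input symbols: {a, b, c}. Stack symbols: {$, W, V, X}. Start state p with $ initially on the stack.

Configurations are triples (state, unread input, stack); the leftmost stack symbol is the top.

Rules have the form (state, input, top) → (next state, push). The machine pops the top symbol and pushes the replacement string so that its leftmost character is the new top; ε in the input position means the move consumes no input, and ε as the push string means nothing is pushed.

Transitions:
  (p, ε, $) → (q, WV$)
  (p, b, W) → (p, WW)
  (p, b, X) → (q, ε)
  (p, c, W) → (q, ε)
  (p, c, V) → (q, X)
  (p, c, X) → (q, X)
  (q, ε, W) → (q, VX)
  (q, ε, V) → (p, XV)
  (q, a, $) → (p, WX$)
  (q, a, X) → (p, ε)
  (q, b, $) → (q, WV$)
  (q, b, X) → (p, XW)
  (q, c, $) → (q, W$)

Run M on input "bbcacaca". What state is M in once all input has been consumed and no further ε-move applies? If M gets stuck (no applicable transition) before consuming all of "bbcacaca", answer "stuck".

(p, bbcacaca, $)
  ε-move, top $: go to q, push WV$ → (q, bbcacaca, WV$)
  ε-move, top W: go to q, push VX → (q, bbcacaca, VXV$)
  ε-move, top V: go to p, push XV → (p, bbcacaca, XVXV$)
  read b, top X: go to q, push ε → (q, bcacaca, VXV$)
  ε-move, top V: go to p, push XV → (p, bcacaca, XVXV$)
  read b, top X: go to q, push ε → (q, cacaca, VXV$)
  ε-move, top V: go to p, push XV → (p, cacaca, XVXV$)
  read c, top X: go to q, push X → (q, acaca, XVXV$)
  read a, top X: go to p, push ε → (p, caca, VXV$)
  read c, top V: go to q, push X → (q, aca, XXV$)
  read a, top X: go to p, push ε → (p, ca, XV$)
  read c, top X: go to q, push X → (q, a, XV$)
  read a, top X: go to p, push ε → (p, ε, V$)
All input consumed; M is in state p.

p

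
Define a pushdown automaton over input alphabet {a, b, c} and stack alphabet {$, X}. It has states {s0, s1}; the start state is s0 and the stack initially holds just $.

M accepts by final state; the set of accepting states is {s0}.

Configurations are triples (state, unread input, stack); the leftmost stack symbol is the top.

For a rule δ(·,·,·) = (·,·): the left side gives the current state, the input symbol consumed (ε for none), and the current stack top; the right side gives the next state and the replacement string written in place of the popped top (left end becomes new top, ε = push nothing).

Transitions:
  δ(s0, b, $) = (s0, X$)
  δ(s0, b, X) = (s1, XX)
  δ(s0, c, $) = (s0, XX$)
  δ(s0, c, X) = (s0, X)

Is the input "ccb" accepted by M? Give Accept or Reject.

No computation consumes all input and reaches a final state.

Reject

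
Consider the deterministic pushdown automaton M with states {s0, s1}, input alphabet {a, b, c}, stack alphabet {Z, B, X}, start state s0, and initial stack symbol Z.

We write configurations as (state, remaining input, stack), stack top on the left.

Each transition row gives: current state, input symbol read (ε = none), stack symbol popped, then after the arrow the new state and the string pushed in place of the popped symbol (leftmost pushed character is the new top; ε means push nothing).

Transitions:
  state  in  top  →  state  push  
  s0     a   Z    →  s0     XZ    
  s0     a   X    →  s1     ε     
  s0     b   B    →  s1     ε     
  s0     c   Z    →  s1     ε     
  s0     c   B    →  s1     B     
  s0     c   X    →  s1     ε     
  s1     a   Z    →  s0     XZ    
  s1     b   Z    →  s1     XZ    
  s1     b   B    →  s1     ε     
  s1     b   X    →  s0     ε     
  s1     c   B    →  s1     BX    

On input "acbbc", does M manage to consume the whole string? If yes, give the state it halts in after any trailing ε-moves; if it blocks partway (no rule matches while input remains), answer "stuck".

s1

(s0, acbbc, Z)
  read a, top Z: go to s0, push XZ → (s0, cbbc, XZ)
  read c, top X: go to s1, push ε → (s1, bbc, Z)
  read b, top Z: go to s1, push XZ → (s1, bc, XZ)
  read b, top X: go to s0, push ε → (s0, c, Z)
  read c, top Z: go to s1, push ε → (s1, ε, ε)
All input consumed; M is in state s1.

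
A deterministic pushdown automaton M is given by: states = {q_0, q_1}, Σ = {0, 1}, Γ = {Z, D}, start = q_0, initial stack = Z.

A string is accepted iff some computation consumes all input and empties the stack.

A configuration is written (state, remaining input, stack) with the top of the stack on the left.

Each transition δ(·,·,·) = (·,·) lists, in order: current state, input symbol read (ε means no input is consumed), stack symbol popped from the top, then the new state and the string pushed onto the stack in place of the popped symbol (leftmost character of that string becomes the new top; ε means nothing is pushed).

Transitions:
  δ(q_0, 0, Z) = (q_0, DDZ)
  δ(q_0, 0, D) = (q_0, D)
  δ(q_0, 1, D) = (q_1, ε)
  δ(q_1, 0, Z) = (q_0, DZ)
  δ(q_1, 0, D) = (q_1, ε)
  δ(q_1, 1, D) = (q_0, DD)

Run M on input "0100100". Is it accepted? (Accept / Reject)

(q_0, 0100100, Z) ⊢ (q_0, 100100, DDZ) ⊢ (q_1, 00100, DZ) ⊢ (q_1, 0100, Z) ⊢ (q_0, 100, DZ) ⊢ (q_1, 00, Z) ⊢ (q_0, 0, DZ) ⊢ (q_0, ε, DZ)
All input consumed; stack is DZ, not empty, and no further ε-move applies.

Reject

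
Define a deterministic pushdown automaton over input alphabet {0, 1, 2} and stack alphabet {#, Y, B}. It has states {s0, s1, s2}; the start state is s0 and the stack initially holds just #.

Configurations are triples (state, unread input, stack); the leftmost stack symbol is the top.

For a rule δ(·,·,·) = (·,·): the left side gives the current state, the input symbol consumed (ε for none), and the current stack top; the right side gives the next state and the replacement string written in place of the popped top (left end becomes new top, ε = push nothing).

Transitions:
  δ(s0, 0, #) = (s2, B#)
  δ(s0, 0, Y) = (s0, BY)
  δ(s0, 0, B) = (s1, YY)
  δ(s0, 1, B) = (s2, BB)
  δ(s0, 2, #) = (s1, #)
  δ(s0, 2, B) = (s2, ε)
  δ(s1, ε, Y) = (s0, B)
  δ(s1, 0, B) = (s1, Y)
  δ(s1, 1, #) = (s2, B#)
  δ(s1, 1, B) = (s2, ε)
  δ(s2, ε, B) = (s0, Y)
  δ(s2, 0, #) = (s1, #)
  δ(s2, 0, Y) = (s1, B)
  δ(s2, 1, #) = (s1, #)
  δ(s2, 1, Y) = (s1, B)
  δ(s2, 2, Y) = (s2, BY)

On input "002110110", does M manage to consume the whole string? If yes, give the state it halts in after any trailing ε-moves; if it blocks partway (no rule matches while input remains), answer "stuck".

stuck

(s0, 002110110, #) ⊢ (s2, 02110110, B#) ⊢ (s0, 02110110, Y#) ⊢ (s0, 2110110, BY#) ⊢ (s2, 110110, Y#) ⊢ (s1, 10110, B#) ⊢ (s2, 0110, #) ⊢ (s1, 110, #) ⊢ (s2, 10, B#) ⊢ (s0, 10, Y#)
No transition for (s0, 1, top Y); M blocks with input 10 remaining.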